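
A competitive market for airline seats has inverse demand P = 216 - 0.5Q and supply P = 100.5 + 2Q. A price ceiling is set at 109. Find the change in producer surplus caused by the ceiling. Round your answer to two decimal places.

-2116.38

Free-market equilibrium: 216 - 0.5Q = 100.5 + 2Q gives Q* = 46.2, P* = 192.9.
At the ceiling price 109, quantity supplied is (109 - 100.5)/2 = 4.25; supply is the short side, so Q = 4.25 trades at P = 109.
PS goes from (1/2)(46.2)(92.4) = 2134.44 to 18.0625 (computed as (109 - 100.5)(4.25) - (1/2)(2)(4.25)^2), a change of -2116.3775.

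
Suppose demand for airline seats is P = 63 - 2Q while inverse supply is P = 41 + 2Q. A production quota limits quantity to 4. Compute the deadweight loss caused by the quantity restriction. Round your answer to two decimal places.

Without the quota, 63 - 2Q = 41 + 2Q gives Q* = 5.5.
At Q = 4 the demand price is 63 - 2(4) = 55 and the supply price is 41 + 2(4) = 49.
DWL = (1/2)(gap between curves at 4) x (Q* - 4) = (1/2)(6)(1.5) = 4.5.

4.50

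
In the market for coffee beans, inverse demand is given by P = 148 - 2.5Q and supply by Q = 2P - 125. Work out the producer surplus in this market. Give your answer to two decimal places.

203.06

Rewriting supply in inverse form: P = 62.5 + 0.5Q.
Setting demand equal to supply, 85.5 = 3Q, so Q* = 28.5 and P* = 76.75.
PS is the area between P* and the supply curve from 0 to Q*: (1/2)(28.5)(14.25) = 203.0625.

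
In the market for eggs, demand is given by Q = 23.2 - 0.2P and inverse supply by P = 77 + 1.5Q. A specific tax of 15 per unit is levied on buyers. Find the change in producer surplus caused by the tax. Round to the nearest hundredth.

Rewriting demand in inverse form: P = 116 - 5Q.
Without the tax, 116 - 5Q = 77 + 1.5Q so Q* = 6 and P* = 86.
A tax on buyers shifts demand down by 15: (116 - 15) - 5Q = 77 + 1.5Q, so Q_t = 3.6923. Buyers pay P_b = 97.5385; sellers receive P_s = P_b - 15 = 82.5385.
Producers lose the trapezoid between P_s and P* out to Q_t plus the triangle from Q_t to Q*: change in PS = 10.2249 - 27 = -16.7751.

-16.78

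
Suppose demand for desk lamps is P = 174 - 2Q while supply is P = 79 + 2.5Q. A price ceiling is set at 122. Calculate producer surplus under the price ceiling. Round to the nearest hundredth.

369.80

Without the control, 174 - 2Q = 79 + 2.5Q so Q* = 21.1111 and P* = 131.7778.
At the ceiling price 122, quantity supplied is (122 - 79)/2.5 = 17.2; supply is the short side, so Q = 17.2 trades at P = 122.
PS is the triangle above supply below 122: (1/2)(17.2)(122 - 79) = 369.8.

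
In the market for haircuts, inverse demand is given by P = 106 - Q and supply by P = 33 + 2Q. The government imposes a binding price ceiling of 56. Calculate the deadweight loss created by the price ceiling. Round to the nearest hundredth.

247.04

Without the control, 106 - Q = 33 + 2Q so Q* = 24.3333 and P* = 81.6667.
At P = 56, sellers supply (56 - 33)/2 = 11.5 while buyers want more, so the quantity traded is 11.5 at price 56.
At Q = 11.5 the demand price is 94.5 and the supply price is 56. Deadweight loss is the triangle between the curves from 11.5 to 24.3333: (1/2)(94.5 - 56)(24.3333 - 11.5) = 247.0417.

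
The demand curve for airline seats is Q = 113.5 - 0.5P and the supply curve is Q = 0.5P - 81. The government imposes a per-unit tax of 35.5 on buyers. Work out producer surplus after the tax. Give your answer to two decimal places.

54.39

Rewriting demand in inverse form: P = 227 - 2Q.
Rewriting supply in inverse form: P = 162 + 2Q.
Without the tax, 227 - 2Q = 162 + 2Q so Q* = 16.25 and P* = 194.5.
With the tax, buyers' net willingness to pay falls by 35.5: (227 - 35.5) - 2Q = 162 + 2Q, so Q_t = 7.375. Buyers pay P_b = 212.25; sellers receive P_s = P_b - 35.5 = 176.75.
Producer surplus is the triangle above supply below P_s: (1/2)(7.375)(176.75 - 162) = 54.3906.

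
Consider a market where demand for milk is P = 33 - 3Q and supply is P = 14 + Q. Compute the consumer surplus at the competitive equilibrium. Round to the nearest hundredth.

33.84

Equilibrium: 33 - 3Q = 14 + Q, so Q* = 4.75 and P* = 18.75.
The demand choke price is 33, so CS = (1/2)(Q*)(33 - P*) = (1/2)(4.75)(14.25) = 33.8438.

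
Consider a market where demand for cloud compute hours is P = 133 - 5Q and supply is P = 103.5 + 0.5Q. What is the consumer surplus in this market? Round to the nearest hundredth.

71.92

Setting demand equal to supply, 29.5 = 5.5Q, so Q* = 5.3636 and P* = 106.1818.
CS is the area between the demand curve and P* from 0 to Q*: (1/2)(5.3636)(26.8182) = 71.9215.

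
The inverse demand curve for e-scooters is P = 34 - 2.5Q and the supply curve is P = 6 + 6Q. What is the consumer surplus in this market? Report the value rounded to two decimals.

13.56

Set 34 - 2.5Q = 6 + 6Q, which gives 28 = 8.5Q, so Q* = 3.2941 and P* = 34 - 2.5(3.2941) = 25.7647.
The demand choke price is 34, so CS = (1/2)(Q*)(34 - P*) = (1/2)(3.2941)(8.2353) = 13.564.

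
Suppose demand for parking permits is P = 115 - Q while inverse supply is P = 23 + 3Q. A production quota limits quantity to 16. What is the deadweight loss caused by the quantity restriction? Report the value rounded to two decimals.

Unrestricted equilibrium: Q* = (115 - 23)/(1 + 3) = 23.
At Q = 16 the demand price is 115 - (16) = 99 and the supply price is 23 + 3(16) = 71.
DWL = (1/2)(gap between curves at 16) x (Q* - 16) = (1/2)(28)(7) = 98.

98.00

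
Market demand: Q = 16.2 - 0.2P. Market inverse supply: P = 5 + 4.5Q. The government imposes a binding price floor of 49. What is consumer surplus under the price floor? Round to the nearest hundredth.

Rewriting demand in inverse form: P = 81 - 5Q.
Without the control, 81 - 5Q = 5 + 4.5Q so Q* = 8 and P* = 41.
At the floor price 49, quantity demanded is (81 - 49)/5 = 6.4; demand is the short side, so Q = 6.4 trades at P = 49.
CS is the triangle under demand above 49: (1/2)(6.4)(81 - 49) = 102.4.

102.40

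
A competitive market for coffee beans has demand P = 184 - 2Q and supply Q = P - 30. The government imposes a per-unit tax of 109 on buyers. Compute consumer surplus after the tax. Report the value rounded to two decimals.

225.00

Rewriting supply in inverse form: P = 30 + Q.
Without the tax, 184 - 2Q = 30 + Q so Q* = 51.3333 and P* = 81.3333.
With the tax, buyers' net willingness to pay falls by 109: (184 - 109) - 2Q = 30 + Q, so Q_t = 15. Buyers pay P_b = 154; sellers receive P_s = P_b - 109 = 45.
CS = (1/2)(Q_t)(184 - P_b) = (1/2)(15)(30) = 225.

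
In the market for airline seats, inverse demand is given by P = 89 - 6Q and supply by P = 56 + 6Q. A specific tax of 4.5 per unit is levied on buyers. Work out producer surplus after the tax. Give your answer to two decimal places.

Without the tax, 89 - 6Q = 56 + 6Q so Q* = 2.75 and P* = 72.5.
A tax on buyers shifts demand down by 4.5: (89 - 4.5) - 6Q = 56 + 6Q, so Q_t = 2.375. Buyers pay P_b = 74.75; sellers receive P_s = P_b - 4.5 = 70.25.
Producer surplus is the triangle above supply below P_s: (1/2)(2.375)(70.25 - 56) = 16.9219.

16.92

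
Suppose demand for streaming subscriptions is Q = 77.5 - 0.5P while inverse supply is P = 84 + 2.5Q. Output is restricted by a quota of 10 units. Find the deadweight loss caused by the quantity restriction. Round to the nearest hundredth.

75.11

Rewriting demand in inverse form: P = 155 - 2Q.
Without the quota, 155 - 2Q = 84 + 2.5Q gives Q* = 15.7778.
At Q = 10 the demand price is 155 - 2(10) = 135 and the supply price is 84 + 2.5(10) = 109.
DWL = (1/2)(gap between curves at 10) x (Q* - 10) = (1/2)(26)(5.7778) = 75.1111.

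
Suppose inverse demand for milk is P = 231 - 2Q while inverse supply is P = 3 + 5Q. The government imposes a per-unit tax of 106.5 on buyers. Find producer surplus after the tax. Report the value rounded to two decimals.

Without the tax, 231 - 2Q = 3 + 5Q so Q* = 32.5714 and P* = 165.8571.
With the tax, buyers' net willingness to pay falls by 106.5: (231 - 106.5) - 2Q = 3 + 5Q, so Q_t = 17.3571. Buyers pay P_b = 196.2857; sellers receive P_s = P_b - 106.5 = 89.7857.
Producer surplus is the triangle above supply below P_s: (1/2)(17.3571)(89.7857 - 3) = 753.176.

753.18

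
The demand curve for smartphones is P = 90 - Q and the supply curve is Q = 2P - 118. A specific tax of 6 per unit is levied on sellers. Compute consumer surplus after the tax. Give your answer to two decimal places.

138.89

Rewriting supply in inverse form: P = 59 + 0.5Q.
Without the tax, 90 - Q = 59 + 0.5Q so Q* = 20.6667 and P* = 69.3333.
A tax on sellers shifts supply up by 6: 90 - Q = 59 + 0.5Q + 6, so Q_t = 16.6667. Buyers pay P_b = 73.3333; sellers receive P_s = P_b - 6 = 67.3333.
Consumer surplus is the triangle under demand above P_b: (1/2)(16.6667)(90 - 73.3333) = 138.8889.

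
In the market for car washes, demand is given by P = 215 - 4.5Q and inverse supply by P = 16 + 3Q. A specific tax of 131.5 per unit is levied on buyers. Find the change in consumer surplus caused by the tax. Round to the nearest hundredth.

-1401.79

Without the tax, 215 - 4.5Q = 16 + 3Q so Q* = 26.5333 and P* = 95.6.
A tax on buyers shifts demand down by 131.5: (215 - 131.5) - 4.5Q = 16 + 3Q, so Q_t = 9. Buyers pay P_b = 174.5; sellers receive P_s = P_b - 131.5 = 43.
CS falls from (1/2)(26.5333)(119.4) = 1584.04 to (1/2)(9)(40.5) = 182.25, a change of -1401.79.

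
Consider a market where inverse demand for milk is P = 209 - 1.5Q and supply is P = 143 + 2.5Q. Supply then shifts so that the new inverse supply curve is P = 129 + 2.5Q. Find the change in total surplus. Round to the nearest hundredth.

Initial equilibrium: Q_0 = 16.5, P_0 = 184.25; CS_0 = (1/2)(16.5)(24.75) = 204.1875, PS_0 = (1/2)(16.5)(41.25) = 340.3125.
New equilibrium: 209 - 1.5Q = 129 + 2.5Q gives Q_1 = 20, P_1 = 179; CS_1 = 300, PS_1 = 500.
Change in total surplus = (300 + 500) - (204.1875 + 340.3125) = 255.5.

255.50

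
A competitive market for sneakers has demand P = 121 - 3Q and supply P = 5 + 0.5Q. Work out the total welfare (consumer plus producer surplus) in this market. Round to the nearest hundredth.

Equilibrium: 121 - 3Q = 5 + 0.5Q, so Q* = 33.1429 and P* = 21.5714.
Total surplus is the full triangle between the curves from 0 to Q*: (1/2)(33.1429)(121 - 5) = 1922.2857.

1922.29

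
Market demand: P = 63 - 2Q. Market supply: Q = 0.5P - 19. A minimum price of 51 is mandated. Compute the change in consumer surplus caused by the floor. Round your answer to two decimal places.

Rewriting supply in inverse form: P = 38 + 2Q.
Free-market equilibrium: 63 - 2Q = 38 + 2Q gives Q* = 6.25, P* = 50.5.
At the floor price 51, quantity demanded is (63 - 51)/2 = 6; demand is the short side, so Q = 6 trades at P = 51.
CS goes from (1/2)(6.25)(12.5) = 39.0625 to 36 (computed as (63 - 51)(6) - (1/2)(2)(6)^2), a change of -3.0625.

-3.06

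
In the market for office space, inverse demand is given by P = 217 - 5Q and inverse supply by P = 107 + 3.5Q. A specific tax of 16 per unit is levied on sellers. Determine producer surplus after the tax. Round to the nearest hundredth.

214.02

Without the tax, 217 - 5Q = 107 + 3.5Q so Q* = 12.9412 and P* = 152.2941.
With the tax, sellers need 16 more per unit: 217 - 5Q = 107 + 3.5Q + 16, so Q_t = 11.0588. Buyers pay P_b = 161.7059; sellers receive P_s = P_b - 16 = 145.7059.
PS = (1/2)(Q_t)(P_s - 107) = (1/2)(11.0588)(38.7059) = 214.0208.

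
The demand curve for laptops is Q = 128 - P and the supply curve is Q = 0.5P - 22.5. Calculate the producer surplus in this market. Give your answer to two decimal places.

765.44

Rewriting demand in inverse form: P = 128 - Q.
Rewriting supply in inverse form: P = 45 + 2Q.
Equilibrium: 128 - Q = 45 + 2Q, so Q* = 27.6667 and P* = 100.3333.
PS is the area between P* and the supply curve from 0 to Q*: (1/2)(27.6667)(55.3333) = 765.4444.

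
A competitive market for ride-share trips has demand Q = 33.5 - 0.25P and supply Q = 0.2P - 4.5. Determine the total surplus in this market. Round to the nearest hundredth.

690.68

Rewriting demand in inverse form: P = 134 - 4Q.
Rewriting supply in inverse form: P = 22.5 + 5Q.
Equilibrium: 134 - 4Q = 22.5 + 5Q, so Q* = 12.3889 and P* = 84.4444.
Total surplus is the full triangle between the curves from 0 to Q*: (1/2)(12.3889)(134 - 22.5) = 690.6806.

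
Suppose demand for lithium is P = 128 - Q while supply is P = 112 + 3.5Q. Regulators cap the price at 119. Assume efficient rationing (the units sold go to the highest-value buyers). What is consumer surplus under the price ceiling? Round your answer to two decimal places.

16.00

Free-market equilibrium: 128 - Q = 112 + 3.5Q gives Q* = 3.5556, P* = 124.4444.
At P = 119, sellers supply (119 - 112)/3.5 = 2 while buyers want more, so the quantity traded is 2 at price 119.
The demand price at Q = 2 is 126. CS is the trapezoid between demand and 119 over [0, 2]: (1/2)[(128 - 119) + (126 - 119)](2) = 16.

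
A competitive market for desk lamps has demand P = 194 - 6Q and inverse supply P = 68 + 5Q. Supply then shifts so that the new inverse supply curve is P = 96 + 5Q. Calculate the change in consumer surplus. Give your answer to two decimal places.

Initial equilibrium: Q_0 = 11.4545, P_0 = 125.2727; CS_0 = (1/2)(11.4545)(68.7273) = 393.6198, PS_0 = (1/2)(11.4545)(57.2727) = 328.0165.
New equilibrium: 194 - 6Q = 96 + 5Q gives Q_1 = 8.9091, P_1 = 140.5455; CS_1 = 238.1157, PS_1 = 198.4298.
Change in consumer surplus = 238.1157 - 393.6198 = -155.5041.

-155.50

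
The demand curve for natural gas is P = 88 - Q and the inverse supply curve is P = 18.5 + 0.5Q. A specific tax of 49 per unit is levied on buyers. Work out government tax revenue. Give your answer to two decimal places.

669.67

Without the tax, 88 - Q = 18.5 + 0.5Q so Q* = 46.3333 and P* = 41.6667.
A tax on buyers shifts demand down by 49: (88 - 49) - Q = 18.5 + 0.5Q, so Q_t = 13.6667. Buyers pay P_b = 74.3333; sellers receive P_s = P_b - 49 = 25.3333.
Tax revenue = t x Q_t = 49 x 13.6667 = 669.6667.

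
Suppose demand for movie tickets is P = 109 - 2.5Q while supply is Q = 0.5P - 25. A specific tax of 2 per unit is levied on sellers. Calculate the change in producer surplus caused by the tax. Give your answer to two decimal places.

-11.46

Rewriting supply in inverse form: P = 50 + 2Q.
Pre-tax equilibrium: 109 - 2.5Q = 50 + 2Q gives Q* = 13.1111, P* = 76.2222.
A tax on sellers shifts supply up by 2: 109 - 2.5Q = 50 + 2Q + 2, so Q_t = 12.6667. Buyers pay P_b = 77.3333; sellers receive P_s = P_b - 2 = 75.3333.
Producers lose the trapezoid between P_s and P* out to Q_t plus the triangle from Q_t to Q*: change in PS = 160.4444 - 171.9012 = -11.4568.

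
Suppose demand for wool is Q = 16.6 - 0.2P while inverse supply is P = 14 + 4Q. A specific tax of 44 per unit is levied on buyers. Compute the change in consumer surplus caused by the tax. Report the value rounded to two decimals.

-127.65

Rewriting demand in inverse form: P = 83 - 5Q.
Without the tax, 83 - 5Q = 14 + 4Q so Q* = 7.6667 and P* = 44.6667.
A tax on buyers shifts demand down by 44: (83 - 44) - 5Q = 14 + 4Q, so Q_t = 2.7778. Buyers pay P_b = 69.1111; sellers receive P_s = P_b - 44 = 25.1111.
Consumers lose the trapezoid between P* and P_b out to Q_t plus the triangle from Q_t to Q*: change in CS = 19.2901 - 146.9444 = -127.6543.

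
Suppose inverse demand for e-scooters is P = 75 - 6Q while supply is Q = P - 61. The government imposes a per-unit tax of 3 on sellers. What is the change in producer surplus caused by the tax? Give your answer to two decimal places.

-0.77

Rewriting supply in inverse form: P = 61 + Q.
Without the tax, 75 - 6Q = 61 + Q so Q* = 2 and P* = 63.
With the tax, sellers need 3 more per unit: 75 - 6Q = 61 + Q + 3, so Q_t = 1.5714. Buyers pay P_b = 65.5714; sellers receive P_s = P_b - 3 = 62.5714.
PS falls from (1/2)(2)(2) = 2 to (1/2)(1.5714)(1.5714) = 1.2347, a change of -0.7653.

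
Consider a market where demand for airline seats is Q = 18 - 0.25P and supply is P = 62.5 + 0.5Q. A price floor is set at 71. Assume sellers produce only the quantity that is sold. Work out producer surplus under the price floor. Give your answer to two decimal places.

Rewriting demand in inverse form: P = 72 - 4Q.
Without the control, 72 - 4Q = 62.5 + 0.5Q so Q* = 2.1111 and P* = 63.5556.
At the floor price 71, quantity demanded is (72 - 71)/4 = 0.25; demand is the short side, so Q = 0.25 trades at P = 71.
The supply price at Q = 0.25 is 62.625. PS is the trapezoid between 71 and supply over [0, 0.25]: (1/2)[(71 - 62.5) + (71 - 62.625)](0.25) = 2.1094.

2.11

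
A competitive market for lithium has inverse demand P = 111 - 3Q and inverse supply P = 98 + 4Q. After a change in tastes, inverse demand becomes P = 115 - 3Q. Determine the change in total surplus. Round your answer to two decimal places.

Initial equilibrium: Q_0 = 1.8571, P_0 = 105.4286; CS_0 = (1/2)(1.8571)(5.5714) = 5.1735, PS_0 = (1/2)(1.8571)(7.4286) = 6.898.
New equilibrium: 115 - 3Q = 98 + 4Q gives Q_1 = 2.4286, P_1 = 107.7143; CS_1 = 8.8469, PS_1 = 11.7959.
Change in total surplus = (8.8469 + 11.7959) - (5.1735 + 6.898) = 8.5714.

8.57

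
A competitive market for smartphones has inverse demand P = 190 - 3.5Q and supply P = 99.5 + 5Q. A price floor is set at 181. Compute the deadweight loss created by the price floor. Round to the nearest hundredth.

Without the control, 190 - 3.5Q = 99.5 + 5Q so Q* = 10.6471 and P* = 152.7353.
At P = 181, buyers demand (190 - 181)/3.5 = 2.5714 while sellers would supply more, so the quantity traded is 2.5714 at price 181.
At Q = 2.5714 the demand price is 181 and the supply price is 112.3571. Deadweight loss is the triangle between the curves from 2.5714 to 10.6471: (1/2)(181 - 112.3571)(10.6471 - 2.5714) = 277.1672.

277.17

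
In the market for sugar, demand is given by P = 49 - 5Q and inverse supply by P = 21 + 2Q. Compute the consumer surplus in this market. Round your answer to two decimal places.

Set 49 - 5Q = 21 + 2Q, which gives 28 = 7Q, so Q* = 4 and P* = 49 - 5(4) = 29.
Consumer surplus is the triangle under demand above P*: (1/2)(4)(49 - 29) = (1/2)(4)(20) = 40.

40.00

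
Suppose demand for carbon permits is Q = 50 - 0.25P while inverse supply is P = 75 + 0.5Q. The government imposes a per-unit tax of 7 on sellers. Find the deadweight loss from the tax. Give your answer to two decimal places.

Rewriting demand in inverse form: P = 200 - 4Q.
Pre-tax equilibrium: 200 - 4Q = 75 + 0.5Q gives Q* = 27.7778, P* = 88.8889.
With the tax, sellers need 7 more per unit: 200 - 4Q = 75 + 0.5Q + 7, so Q_t = 26.2222. Buyers pay P_b = 95.1111; sellers receive P_s = P_b - 7 = 88.1111.
Deadweight loss is the triangle between the curves from Q_t to Q*: (1/2)(27.7778 - 26.2222)(7) = 5.4444.

5.44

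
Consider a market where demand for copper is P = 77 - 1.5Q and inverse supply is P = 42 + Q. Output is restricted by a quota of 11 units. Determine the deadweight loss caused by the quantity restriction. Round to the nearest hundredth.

Without the quota, 77 - 1.5Q = 42 + Q gives Q* = 14.
At Q = 11 the demand price is 77 - 1.5(11) = 60.5 and the supply price is 42 + (11) = 53.
DWL = (1/2)(gap between curves at 11) x (Q* - 11) = (1/2)(7.5)(3) = 11.25.

11.25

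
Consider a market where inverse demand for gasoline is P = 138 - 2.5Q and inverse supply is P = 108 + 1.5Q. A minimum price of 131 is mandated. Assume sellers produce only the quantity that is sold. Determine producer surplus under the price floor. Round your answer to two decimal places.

58.52

Free-market equilibrium: 138 - 2.5Q = 108 + 1.5Q gives Q* = 7.5, P* = 119.25.
At P = 131, buyers demand (138 - 131)/2.5 = 2.8 while sellers would supply more, so the quantity traded is 2.8 at price 131.
The supply price at Q = 2.8 is 112.2. PS is the trapezoid between 131 and supply over [0, 2.8]: (1/2)[(131 - 108) + (131 - 112.2)](2.8) = 58.52.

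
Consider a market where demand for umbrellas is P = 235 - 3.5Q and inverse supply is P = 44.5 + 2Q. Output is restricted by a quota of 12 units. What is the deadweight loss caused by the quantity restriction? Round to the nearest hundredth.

1409.11

Without the quota, 235 - 3.5Q = 44.5 + 2Q gives Q* = 34.6364.
At Q = 12 the demand price is 235 - 3.5(12) = 193 and the supply price is 44.5 + 2(12) = 68.5.
DWL = (1/2)(gap between curves at 12) x (Q* - 12) = (1/2)(124.5)(22.6364) = 1409.1136.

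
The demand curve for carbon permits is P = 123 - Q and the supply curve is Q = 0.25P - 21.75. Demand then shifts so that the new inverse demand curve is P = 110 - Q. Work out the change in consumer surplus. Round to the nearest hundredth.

Rewriting supply in inverse form: P = 87 + 4Q.
Initial equilibrium: Q_0 = 7.2, P_0 = 115.8; CS_0 = (1/2)(7.2)(7.2) = 25.92, PS_0 = (1/2)(7.2)(28.8) = 103.68.
New equilibrium: 110 - Q = 87 + 4Q gives Q_1 = 4.6, P_1 = 105.4; CS_1 = 10.58, PS_1 = 42.32.
Change in consumer surplus = 10.58 - 25.92 = -15.34.

-15.34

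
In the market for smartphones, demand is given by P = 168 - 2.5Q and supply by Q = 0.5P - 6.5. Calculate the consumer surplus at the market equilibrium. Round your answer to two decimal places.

Rewriting supply in inverse form: P = 13 + 2Q.
Set 168 - 2.5Q = 13 + 2Q, which gives 155 = 4.5Q, so Q* = 34.4444 and P* = 168 - 2.5(34.4444) = 81.8889.
The demand choke price is 168, so CS = (1/2)(Q*)(168 - P*) = (1/2)(34.4444)(86.1111) = 1483.0247.

1483.02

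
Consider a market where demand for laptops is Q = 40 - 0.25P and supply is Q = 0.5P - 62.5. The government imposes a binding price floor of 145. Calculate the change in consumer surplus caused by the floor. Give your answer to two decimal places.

Rewriting demand in inverse form: P = 160 - 4Q.
Rewriting supply in inverse form: P = 125 + 2Q.
Free-market equilibrium: 160 - 4Q = 125 + 2Q gives Q* = 5.8333, P* = 136.6667.
At P = 145, buyers demand (160 - 145)/4 = 3.75 while sellers would supply more, so the quantity traded is 3.75 at price 145.
CS goes from (1/2)(5.8333)(23.3333) = 68.0556 to 28.125 (computed as (160 - 145)(3.75) - (1/2)(4)(3.75)^2), a change of -39.9306.

-39.93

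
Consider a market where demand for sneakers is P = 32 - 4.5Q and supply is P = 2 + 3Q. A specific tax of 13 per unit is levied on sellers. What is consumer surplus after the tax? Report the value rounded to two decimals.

Without the tax, 32 - 4.5Q = 2 + 3Q so Q* = 4 and P* = 14.
With the tax, sellers need 13 more per unit: 32 - 4.5Q = 2 + 3Q + 13, so Q_t = 2.2667. Buyers pay P_b = 21.8; sellers receive P_s = P_b - 13 = 8.8.
CS = (1/2)(Q_t)(32 - P_b) = (1/2)(2.2667)(10.2) = 11.56.

11.56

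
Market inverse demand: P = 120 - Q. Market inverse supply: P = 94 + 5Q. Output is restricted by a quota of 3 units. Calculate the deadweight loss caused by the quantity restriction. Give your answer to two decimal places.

5.33

Without the quota, 120 - Q = 94 + 5Q gives Q* = 4.3333.
At Q = 3 the demand price is 120 - (3) = 117 and the supply price is 94 + 5(3) = 109.
DWL = (1/2)(gap between curves at 3) x (Q* - 3) = (1/2)(8)(1.3333) = 5.3333.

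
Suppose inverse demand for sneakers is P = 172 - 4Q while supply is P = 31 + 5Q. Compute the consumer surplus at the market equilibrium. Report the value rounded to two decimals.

490.89

Setting demand equal to supply, 141 = 9Q, so Q* = 15.6667 and P* = 109.3333.
The demand choke price is 172, so CS = (1/2)(Q*)(172 - P*) = (1/2)(15.6667)(62.6667) = 490.8889.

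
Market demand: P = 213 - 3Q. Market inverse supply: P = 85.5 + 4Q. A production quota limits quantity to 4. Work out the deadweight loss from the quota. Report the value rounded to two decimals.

Without the quota, 213 - 3Q = 85.5 + 4Q gives Q* = 18.2143.
At Q = 4 the demand price is 213 - 3(4) = 201 and the supply price is 85.5 + 4(4) = 101.5.
Deadweight loss is the triangle between the curves from 4 to 18.2143: (1/2)(201 - 101.5)(18.2143 - 4) = 707.1607.

707.16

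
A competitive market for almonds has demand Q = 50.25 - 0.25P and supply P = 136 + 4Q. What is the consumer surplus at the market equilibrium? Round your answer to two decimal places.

132.03

Rewriting demand in inverse form: P = 201 - 4Q.
Set 201 - 4Q = 136 + 4Q, which gives 65 = 8Q, so Q* = 8.125 and P* = 201 - 4(8.125) = 168.5.
Consumer surplus is the triangle under demand above P*: (1/2)(8.125)(201 - 168.5) = (1/2)(8.125)(32.5) = 132.0312.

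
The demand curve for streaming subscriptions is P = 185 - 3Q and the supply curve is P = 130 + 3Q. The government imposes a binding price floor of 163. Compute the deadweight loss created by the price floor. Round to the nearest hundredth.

10.08

Free-market equilibrium: 185 - 3Q = 130 + 3Q gives Q* = 9.1667, P* = 157.5.
At P = 163, buyers demand (185 - 163)/3 = 7.3333 while sellers would supply more, so the quantity traded is 7.3333 at price 163.
At Q = 7.3333 the demand price is 163 and the supply price is 152. Deadweight loss is the triangle between the curves from 7.3333 to 9.1667: (1/2)(163 - 152)(9.1667 - 7.3333) = 10.0833.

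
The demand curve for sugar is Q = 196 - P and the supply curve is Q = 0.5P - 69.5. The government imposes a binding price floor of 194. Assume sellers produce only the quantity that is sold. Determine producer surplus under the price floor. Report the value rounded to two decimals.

Rewriting demand in inverse form: P = 196 - Q.
Rewriting supply in inverse form: P = 139 + 2Q.
Without the control, 196 - Q = 139 + 2Q so Q* = 19 and P* = 177.
At the floor price 194, quantity demanded is (196 - 194)/1 = 2; demand is the short side, so Q = 2 trades at P = 194.
The supply price at Q = 2 is 143. PS is the trapezoid between 194 and supply over [0, 2]: (1/2)[(194 - 139) + (194 - 143)](2) = 106.

106.00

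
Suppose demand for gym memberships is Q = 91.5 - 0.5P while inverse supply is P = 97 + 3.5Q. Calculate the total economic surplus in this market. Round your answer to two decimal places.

672.36

Rewriting demand in inverse form: P = 183 - 2Q.
Setting demand equal to supply, 86 = 5.5Q, so Q* = 15.6364 and P* = 151.7273.
CS = (1/2)(15.6364)(31.2727) = 244.4959 and PS = (1/2)(15.6364)(54.7273) = 427.8678, so total surplus = 672.3636.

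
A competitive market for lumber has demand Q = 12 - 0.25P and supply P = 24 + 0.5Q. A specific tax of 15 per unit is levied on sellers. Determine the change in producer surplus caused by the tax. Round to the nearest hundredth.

Rewriting demand in inverse form: P = 48 - 4Q.
Without the tax, 48 - 4Q = 24 + 0.5Q so Q* = 5.3333 and P* = 26.6667.
A tax on sellers shifts supply up by 15: 48 - 4Q = 24 + 0.5Q + 15, so Q_t = 2. Buyers pay P_b = 40; sellers receive P_s = P_b - 15 = 25.
PS falls from (1/2)(5.3333)(2.6667) = 7.1111 to (1/2)(2)(1) = 1, a change of -6.1111.

-6.11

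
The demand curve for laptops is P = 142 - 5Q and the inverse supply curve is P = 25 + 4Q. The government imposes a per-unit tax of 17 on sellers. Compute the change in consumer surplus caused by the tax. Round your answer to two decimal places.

-113.86

Without the tax, 142 - 5Q = 25 + 4Q so Q* = 13 and P* = 77.
With the tax, sellers need 17 more per unit: 142 - 5Q = 25 + 4Q + 17, so Q_t = 11.1111. Buyers pay P_b = 86.4444; sellers receive P_s = P_b - 17 = 69.4444.
CS falls from (1/2)(13)(65) = 422.5 to (1/2)(11.1111)(55.5556) = 308.642, a change of -113.858.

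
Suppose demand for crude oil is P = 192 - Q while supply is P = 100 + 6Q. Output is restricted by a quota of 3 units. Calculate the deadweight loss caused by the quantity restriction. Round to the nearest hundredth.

Without the quota, 192 - Q = 100 + 6Q gives Q* = 13.1429.
At Q = 3 the demand price is 192 - (3) = 189 and the supply price is 100 + 6(3) = 118.
DWL = (1/2)(gap between curves at 3) x (Q* - 3) = (1/2)(71)(10.1429) = 360.0714.

360.07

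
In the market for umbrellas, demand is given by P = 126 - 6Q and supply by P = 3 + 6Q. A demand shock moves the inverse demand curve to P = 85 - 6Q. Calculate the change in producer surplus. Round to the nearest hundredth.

Initial equilibrium: Q_0 = 10.25, P_0 = 64.5; CS_0 = (1/2)(10.25)(61.5) = 315.1875, PS_0 = (1/2)(10.25)(61.5) = 315.1875.
New equilibrium: 85 - 6Q = 3 + 6Q gives Q_1 = 6.8333, P_1 = 44; CS_1 = 140.0833, PS_1 = 140.0833.
Change in producer surplus = 140.0833 - 315.1875 = -175.1042.

-175.10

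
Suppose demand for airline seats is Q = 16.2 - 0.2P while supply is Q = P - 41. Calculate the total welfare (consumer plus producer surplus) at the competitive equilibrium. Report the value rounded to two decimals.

133.33

Rewriting demand in inverse form: P = 81 - 5Q.
Rewriting supply in inverse form: P = 41 + Q.
Set 81 - 5Q = 41 + Q, which gives 40 = 6Q, so Q* = 6.6667 and P* = 81 - 5(6.6667) = 47.6667.
Total surplus is the full triangle between the curves from 0 to Q*: (1/2)(6.6667)(81 - 41) = 133.3333.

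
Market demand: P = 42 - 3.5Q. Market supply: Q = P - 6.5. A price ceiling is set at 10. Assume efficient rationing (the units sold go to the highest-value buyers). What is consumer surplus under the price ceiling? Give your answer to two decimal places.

90.56

Rewriting supply in inverse form: P = 6.5 + Q.
Without the control, 42 - 3.5Q = 6.5 + Q so Q* = 7.8889 and P* = 14.3889.
At P = 10, sellers supply (10 - 6.5)/1 = 3.5 while buyers want more, so the quantity traded is 3.5 at price 10.
The demand price at Q = 3.5 is 29.75. CS is the trapezoid between demand and 10 over [0, 3.5]: (1/2)[(42 - 10) + (29.75 - 10)](3.5) = 90.5625.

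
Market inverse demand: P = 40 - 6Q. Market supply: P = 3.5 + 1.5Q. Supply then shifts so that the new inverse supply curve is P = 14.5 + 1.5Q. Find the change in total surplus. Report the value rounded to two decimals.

Initial equilibrium: Q_0 = 4.8667, P_0 = 10.8; CS_0 = (1/2)(4.8667)(29.2) = 71.0533, PS_0 = (1/2)(4.8667)(7.3) = 17.7633.
New equilibrium: 40 - 6Q = 14.5 + 1.5Q gives Q_1 = 3.4, P_1 = 19.6; CS_1 = 34.68, PS_1 = 8.67.
Change in total surplus = (34.68 + 8.67) - (71.0533 + 17.7633) = -45.4667.

-45.47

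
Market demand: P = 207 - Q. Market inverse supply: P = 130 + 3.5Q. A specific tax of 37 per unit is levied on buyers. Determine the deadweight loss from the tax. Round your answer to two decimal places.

Pre-tax equilibrium: 207 - Q = 130 + 3.5Q gives Q* = 17.1111, P* = 189.8889.
A tax on buyers shifts demand down by 37: (207 - 37) - Q = 130 + 3.5Q, so Q_t = 8.8889. Buyers pay P_b = 198.1111; sellers receive P_s = P_b - 37 = 161.1111.
Deadweight loss is the triangle between the curves from Q_t to Q*: (1/2)(17.1111 - 8.8889)(37) = 152.1111.

152.11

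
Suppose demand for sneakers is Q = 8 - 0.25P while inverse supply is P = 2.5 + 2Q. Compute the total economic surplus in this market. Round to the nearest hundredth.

72.52

Rewriting demand in inverse form: P = 32 - 4Q.
Set 32 - 4Q = 2.5 + 2Q, which gives 29.5 = 6Q, so Q* = 4.9167 and P* = 32 - 4(4.9167) = 12.3333.
CS = (1/2)(4.9167)(19.6667) = 48.3472 and PS = (1/2)(4.9167)(9.8333) = 24.1736, so total surplus = 72.5208.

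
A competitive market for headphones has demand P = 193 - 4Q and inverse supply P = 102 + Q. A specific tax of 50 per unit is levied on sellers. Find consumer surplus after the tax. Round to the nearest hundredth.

Pre-tax equilibrium: 193 - 4Q = 102 + Q gives Q* = 18.2, P* = 120.2.
With the tax, sellers need 50 more per unit: 193 - 4Q = 102 + Q + 50, so Q_t = 8.2. Buyers pay P_b = 160.2; sellers receive P_s = P_b - 50 = 110.2.
Consumer surplus is the triangle under demand above P_b: (1/2)(8.2)(193 - 160.2) = 134.48.

134.48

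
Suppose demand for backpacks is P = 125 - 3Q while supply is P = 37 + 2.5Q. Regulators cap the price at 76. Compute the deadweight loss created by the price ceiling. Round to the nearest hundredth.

Free-market equilibrium: 125 - 3Q = 37 + 2.5Q gives Q* = 16, P* = 77.
At the ceiling price 76, quantity supplied is (76 - 37)/2.5 = 15.6; supply is the short side, so Q = 15.6 trades at P = 76.
At Q = 15.6 the demand price is 78.2 and the supply price is 76. Deadweight loss is the triangle between the curves from 15.6 to 16: (1/2)(78.2 - 76)(16 - 15.6) = 0.44.

0.44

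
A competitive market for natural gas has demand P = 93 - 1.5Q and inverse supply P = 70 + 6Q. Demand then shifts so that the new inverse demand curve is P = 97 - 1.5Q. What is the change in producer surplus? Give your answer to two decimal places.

10.67

Initial equilibrium: Q_0 = 3.0667, P_0 = 88.4; CS_0 = (1/2)(3.0667)(4.6) = 7.0533, PS_0 = (1/2)(3.0667)(18.4) = 28.2133.
New equilibrium: 97 - 1.5Q = 70 + 6Q gives Q_1 = 3.6, P_1 = 91.6; CS_1 = 9.72, PS_1 = 38.88.
Change in producer surplus = 38.88 - 28.2133 = 10.6667.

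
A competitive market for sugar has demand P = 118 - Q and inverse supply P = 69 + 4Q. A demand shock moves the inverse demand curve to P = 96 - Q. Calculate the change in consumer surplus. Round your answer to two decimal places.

-33.44

Initial equilibrium: Q_0 = 9.8, P_0 = 108.2; CS_0 = (1/2)(9.8)(9.8) = 48.02, PS_0 = (1/2)(9.8)(39.2) = 192.08.
New equilibrium: 96 - Q = 69 + 4Q gives Q_1 = 5.4, P_1 = 90.6; CS_1 = 14.58, PS_1 = 58.32.
Change in consumer surplus = 14.58 - 48.02 = -33.44.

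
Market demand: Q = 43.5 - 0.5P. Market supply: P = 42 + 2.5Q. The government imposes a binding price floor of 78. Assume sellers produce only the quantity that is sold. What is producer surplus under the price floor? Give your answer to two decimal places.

Rewriting demand in inverse form: P = 87 - 2Q.
Free-market equilibrium: 87 - 2Q = 42 + 2.5Q gives Q* = 10, P* = 67.
At the floor price 78, quantity demanded is (87 - 78)/2 = 4.5; demand is the short side, so Q = 4.5 trades at P = 78.
The supply price at Q = 4.5 is 53.25. PS is the trapezoid between 78 and supply over [0, 4.5]: (1/2)[(78 - 42) + (78 - 53.25)](4.5) = 136.6875.

136.69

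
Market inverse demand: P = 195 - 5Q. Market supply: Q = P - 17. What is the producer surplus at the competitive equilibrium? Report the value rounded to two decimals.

Rewriting supply in inverse form: P = 17 + Q.
Setting demand equal to supply, 178 = 6Q, so Q* = 29.6667 and P* = 46.6667.
The supply curve's price intercept is 17, so PS = (1/2)(Q*)(P* - 17) = (1/2)(29.6667)(29.6667) = 440.0556.

440.06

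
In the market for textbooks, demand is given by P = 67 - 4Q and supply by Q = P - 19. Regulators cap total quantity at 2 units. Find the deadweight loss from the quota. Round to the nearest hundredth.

144.40

Rewriting supply in inverse form: P = 19 + Q.
Without the quota, 67 - 4Q = 19 + Q gives Q* = 9.6.
At Q = 2 the demand price is 67 - 4(2) = 59 and the supply price is 19 + (2) = 21.
DWL = (1/2)(gap between curves at 2) x (Q* - 2) = (1/2)(38)(7.6) = 144.4.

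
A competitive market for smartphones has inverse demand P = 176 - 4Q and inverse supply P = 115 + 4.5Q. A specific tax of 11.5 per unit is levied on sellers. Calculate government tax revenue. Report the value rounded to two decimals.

66.97

Pre-tax equilibrium: 176 - 4Q = 115 + 4.5Q gives Q* = 7.1765, P* = 147.2941.
With the tax, sellers need 11.5 more per unit: 176 - 4Q = 115 + 4.5Q + 11.5, so Q_t = 5.8235. Buyers pay P_b = 152.7059; sellers receive P_s = P_b - 11.5 = 141.2059.
Tax revenue = t x Q_t = 11.5 x 5.8235 = 66.9706.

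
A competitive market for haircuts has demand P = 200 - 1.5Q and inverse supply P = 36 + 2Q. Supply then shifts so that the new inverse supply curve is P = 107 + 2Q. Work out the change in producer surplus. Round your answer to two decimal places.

-1489.55

Initial equilibrium: Q_0 = 46.8571, P_0 = 129.7143; CS_0 = (1/2)(46.8571)(70.2857) = 1646.6939, PS_0 = (1/2)(46.8571)(93.7143) = 2195.5918.
New equilibrium: 200 - 1.5Q = 107 + 2Q gives Q_1 = 26.5714, P_1 = 160.1429; CS_1 = 529.5306, PS_1 = 706.0408.
Change in producer surplus = 706.0408 - 2195.5918 = -1489.551.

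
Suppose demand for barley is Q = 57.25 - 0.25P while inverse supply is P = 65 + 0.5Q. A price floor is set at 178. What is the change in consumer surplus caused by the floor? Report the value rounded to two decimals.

Rewriting demand in inverse form: P = 229 - 4Q.
Without the control, 229 - 4Q = 65 + 0.5Q so Q* = 36.4444 and P* = 83.2222.
At the floor price 178, quantity demanded is (229 - 178)/4 = 12.75; demand is the short side, so Q = 12.75 trades at P = 178.
CS goes from (1/2)(36.4444)(145.7778) = 2656.3951 to 325.125 (computed as (229 - 178)(12.75) - (1/2)(4)(12.75)^2), a change of -2331.2701.

-2331.27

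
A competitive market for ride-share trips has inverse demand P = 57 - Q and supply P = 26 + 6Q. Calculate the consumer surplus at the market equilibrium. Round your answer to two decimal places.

9.81

Setting demand equal to supply, 31 = 7Q, so Q* = 4.4286 and P* = 52.5714.
Consumer surplus is the triangle under demand above P*: (1/2)(4.4286)(57 - 52.5714) = (1/2)(4.4286)(4.4286) = 9.8061.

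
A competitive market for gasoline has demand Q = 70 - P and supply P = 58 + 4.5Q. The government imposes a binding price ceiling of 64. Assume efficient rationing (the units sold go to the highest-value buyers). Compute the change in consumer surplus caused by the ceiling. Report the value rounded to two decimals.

Rewriting demand in inverse form: P = 70 - Q.
Free-market equilibrium: 70 - Q = 58 + 4.5Q gives Q* = 2.1818, P* = 67.8182.
At the ceiling price 64, quantity supplied is (64 - 58)/4.5 = 1.3333; supply is the short side, so Q = 1.3333 trades at P = 64.
CS goes from (1/2)(2.1818)(2.1818) = 2.3802 to 7.1111 (computed as (70 - 64)(1.3333) - (1/2)(1)(1.3333)^2), a change of 4.7309.

4.73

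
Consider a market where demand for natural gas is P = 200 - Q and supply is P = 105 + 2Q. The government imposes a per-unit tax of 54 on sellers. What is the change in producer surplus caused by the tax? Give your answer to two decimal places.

-816.00

Without the tax, 200 - Q = 105 + 2Q so Q* = 31.6667 and P* = 168.3333.
A tax on sellers shifts supply up by 54: 200 - Q = 105 + 2Q + 54, so Q_t = 13.6667. Buyers pay P_b = 186.3333; sellers receive P_s = P_b - 54 = 132.3333.
Producers lose the trapezoid between P_s and P* out to Q_t plus the triangle from Q_t to Q*: change in PS = 186.7778 - 1002.7778 = -816.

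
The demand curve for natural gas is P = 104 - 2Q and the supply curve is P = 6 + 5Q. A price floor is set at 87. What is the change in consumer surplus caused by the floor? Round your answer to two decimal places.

Free-market equilibrium: 104 - 2Q = 6 + 5Q gives Q* = 14, P* = 76.
At the floor price 87, quantity demanded is (104 - 87)/2 = 8.5; demand is the short side, so Q = 8.5 trades at P = 87.
CS goes from (1/2)(14)(28) = 196 to 72.25 (computed as (104 - 87)(8.5) - (1/2)(2)(8.5)^2), a change of -123.75.

-123.75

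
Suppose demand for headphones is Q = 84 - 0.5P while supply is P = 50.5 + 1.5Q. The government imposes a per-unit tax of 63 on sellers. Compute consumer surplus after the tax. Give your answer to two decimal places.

Rewriting demand in inverse form: P = 168 - 2Q.
Pre-tax equilibrium: 168 - 2Q = 50.5 + 1.5Q gives Q* = 33.5714, P* = 100.8571.
With the tax, sellers need 63 more per unit: 168 - 2Q = 50.5 + 1.5Q + 63, so Q_t = 15.5714. Buyers pay P_b = 136.8571; sellers receive P_s = P_b - 63 = 73.8571.
CS = (1/2)(Q_t)(168 - P_b) = (1/2)(15.5714)(31.1429) = 242.4694.

242.47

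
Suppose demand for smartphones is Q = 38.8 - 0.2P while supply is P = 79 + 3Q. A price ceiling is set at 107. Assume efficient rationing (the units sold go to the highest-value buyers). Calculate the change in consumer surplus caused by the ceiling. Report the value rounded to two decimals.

77.62

Rewriting demand in inverse form: P = 194 - 5Q.
Without the control, 194 - 5Q = 79 + 3Q so Q* = 14.375 and P* = 122.125.
At P = 107, sellers supply (107 - 79)/3 = 9.3333 while buyers want more, so the quantity traded is 9.3333 at price 107.
CS goes from (1/2)(14.375)(71.875) = 516.6016 to 594.2222 (computed as (194 - 107)(9.3333) - (1/2)(5)(9.3333)^2), a change of 77.6207.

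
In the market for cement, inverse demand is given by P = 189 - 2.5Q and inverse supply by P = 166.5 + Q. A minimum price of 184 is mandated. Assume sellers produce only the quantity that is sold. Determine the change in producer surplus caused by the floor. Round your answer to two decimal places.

Free-market equilibrium: 189 - 2.5Q = 166.5 + Q gives Q* = 6.4286, P* = 172.9286.
At P = 184, buyers demand (189 - 184)/2.5 = 2 while sellers would supply more, so the quantity traded is 2 at price 184.
PS goes from (1/2)(6.4286)(6.4286) = 20.6633 to 33 (computed as (184 - 166.5)(2) - (1/2)(1)(2)^2), a change of 12.3367.

12.34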